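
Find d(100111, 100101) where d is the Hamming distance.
XOR = 000010, count of 1s = 1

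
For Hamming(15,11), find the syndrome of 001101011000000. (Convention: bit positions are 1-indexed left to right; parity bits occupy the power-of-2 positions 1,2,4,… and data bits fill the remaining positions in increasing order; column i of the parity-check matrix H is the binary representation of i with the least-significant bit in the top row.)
Syndrome s = H · r^T (mod 2), r = 001101011000000:
  s[0] = (101010101010101)·(001101011000000) mod 2 = 0+0+1+0+0+0+0+0+1+0+0+0+0+0+0 mod 2 = 0
  s[1] = (011001100110011)·(001101011000000) mod 2 = 0+0+1+0+0+1+0+0+0+0+0+0+0+0+0 mod 2 = 0
  s[2] = (000111100001111)·(001101011000000) mod 2 = 0+0+0+1+0+1+0+0+0+0+0+0+0+0+0 mod 2 = 0
  s[3] = (000000011111111)·(001101011000000) mod 2 = 0+0+0+0+0+0+0+1+1+0+0+0+0+0+0 mod 2 = 0
Syndrome = 0000
s = 0: no error detected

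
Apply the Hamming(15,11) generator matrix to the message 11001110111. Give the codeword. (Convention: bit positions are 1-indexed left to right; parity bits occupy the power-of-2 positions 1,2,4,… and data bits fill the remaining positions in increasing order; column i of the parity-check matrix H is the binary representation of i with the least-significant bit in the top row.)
Codeword c = d · G (mod 2), d = 11001110111:
  c[0] = d·G[:,0] = (11001110111)·(11011010101) mod 2 = 1+1+0+0+1+0+1+0+1+0+1 mod 2 = 0
  c[1] = d·G[:,1] = (11001110111)·(10110110011) mod 2 = 1+0+0+0+0+1+1+0+0+1+1 mod 2 = 1
  c[2] = d·G[:,2] = (11001110111)·(10000000000) mod 2 = 1+0+0+0+0+0+0+0+0+0+0 mod 2 = 1
  c[3] = d·G[:,3] = (11001110111)·(01110001111) mod 2 = 0+1+0+0+0+0+0+0+1+1+1 mod 2 = 0
  c[4] = d·G[:,4] = (11001110111)·(01000000000) mod 2 = 0+1+0+0+0+0+0+0+0+0+0 mod 2 = 1
  c[5] = d·G[:,5] = (11001110111)·(00100000000) mod 2 = 0+0+0+0+0+0+0+0+0+0+0 mod 2 = 0
  c[6] = d·G[:,6] = (11001110111)·(00010000000) mod 2 = 0+0+0+0+0+0+0+0+0+0+0 mod 2 = 0
  c[7] = d·G[:,7] = (11001110111)·(00001111111) mod 2 = 0+0+0+0+1+1+1+0+1+1+1 mod 2 = 0
  c[8] = d·G[:,8] = (11001110111)·(00001000000) mod 2 = 0+0+0+0+1+0+0+0+0+0+0 mod 2 = 1
  c[9] = d·G[:,9] = (11001110111)·(00000100000) mod 2 = 0+0+0+0+0+1+0+0+0+0+0 mod 2 = 1
  c[10] = d·G[:,10] = (11001110111)·(00000010000) mod 2 = 0+0+0+0+0+0+1+0+0+0+0 mod 2 = 1
  c[11] = d·G[:,11] = (11001110111)·(00000001000) mod 2 = 0+0+0+0+0+0+0+0+0+0+0 mod 2 = 0
  c[12] = d·G[:,12] = (11001110111)·(00000000100) mod 2 = 0+0+0+0+0+0+0+0+1+0+0 mod 2 = 1
  c[13] = d·G[:,13] = (11001110111)·(00000000010) mod 2 = 0+0+0+0+0+0+0+0+0+1+0 mod 2 = 1
  c[14] = d·G[:,14] = (11001110111)·(00000000001) mod 2 = 0+0+0+0+0+0+0+0+0+0+1 mod 2 = 1
Codeword = 011010001110111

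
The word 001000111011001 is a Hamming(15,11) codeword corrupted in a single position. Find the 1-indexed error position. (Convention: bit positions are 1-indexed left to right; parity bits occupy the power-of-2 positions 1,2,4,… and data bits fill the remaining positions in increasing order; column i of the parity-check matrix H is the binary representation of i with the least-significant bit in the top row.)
Syndrome s = H · r^T (mod 2), r = 001000111011001:
  s[0] = (101010101010101)·(001000111011001) mod 2 = 0+0+1+0+0+0+1+0+1+0+1+0+0+0+1 mod 2 = 1
  s[1] = (011001100110011)·(001000111011001) mod 2 = 0+0+1+0+0+0+1+0+0+0+1+0+0+0+1 mod 2 = 0
  s[2] = (000111100001111)·(001000111011001) mod 2 = 0+0+0+0+0+0+1+0+0+0+0+1+0+0+1 mod 2 = 1
  s[3] = (000000011111111)·(001000111011001) mod 2 = 0+0+0+0+0+0+0+1+1+0+1+1+0+0+1 mod 2 = 1
Syndrome = 1011
Column i of H is the binary representation of i, so the syndrome is the binary index of the flipped bit.
Read s = 1011 with s[0] as LSB: 1·2^0 + 0·2^1 + 1·2^2 + 1·2^3 = 13.
Error is at bit position 13.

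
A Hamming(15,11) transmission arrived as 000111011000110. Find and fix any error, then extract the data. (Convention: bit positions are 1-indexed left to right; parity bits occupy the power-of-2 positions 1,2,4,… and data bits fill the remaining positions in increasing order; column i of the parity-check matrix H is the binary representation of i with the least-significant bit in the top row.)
Syndrome s = H · r^T (mod 2), r = 000111011000110:
  s[0] = (101010101010101)·(000111011000110) mod 2 = 0+0+0+0+1+0+0+0+1+0+0+0+1+0+0 mod 2 = 1
  s[1] = (011001100110011)·(000111011000110) mod 2 = 0+0+0+0+0+1+0+0+0+0+0+0+0+1+0 mod 2 = 0
  s[2] = (000111100001111)·(000111011000110) mod 2 = 0+0+0+1+1+1+0+0+0+0+0+0+1+1+0 mod 2 = 1
  s[3] = (000000011111111)·(000111011000110) mod 2 = 0+0+0+0+0+0+0+1+1+0+0+0+1+1+0 mod 2 = 0
Syndrome = 1010
Column 5 of H equals this syndrome → error at bit 5 (1-indexed).
Flip bit 5: 000111011000110 → 000101011000110
Extract data bits at positions {3,5,6,7,9,10,11,12,13,14,15}: 00101000110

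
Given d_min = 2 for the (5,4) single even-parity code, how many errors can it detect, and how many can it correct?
Detection only: up to d_min − 1 = 1 errors.
Correction: up to ⌊(d_min − 1)/2⌋ = ⌊1/2⌋ = 0 errors.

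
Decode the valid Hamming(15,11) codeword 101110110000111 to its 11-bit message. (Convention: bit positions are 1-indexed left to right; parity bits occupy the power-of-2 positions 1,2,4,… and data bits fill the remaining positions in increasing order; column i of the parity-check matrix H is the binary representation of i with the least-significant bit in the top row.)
Parity bits occupy power-of-2 positions; data bits are at positions {3,5,6,7,9,10,11,12,13,14,15} (1-indexed).
Extract: c[3]=1 c[5]=1 c[6]=0 c[7]=1 c[9]=0 c[10]=0 c[11]=0 c[12]=0 c[13]=1 c[14]=1 c[15]=1
Data = 11010000111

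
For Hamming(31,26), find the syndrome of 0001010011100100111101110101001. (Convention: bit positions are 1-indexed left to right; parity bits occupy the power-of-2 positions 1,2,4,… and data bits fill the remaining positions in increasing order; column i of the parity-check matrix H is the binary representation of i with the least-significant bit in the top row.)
Syndrome s = H · r^T (mod 2), r = 0001010011100100111101110101001:
  s[0] = (1010101010101010101010101010101)·(0001010011100100111101110101001) mod 2 = 0+0+0+0+0+0+0+0+1+0+1+0+0+0+0+0+1+0+1+0+0+0+1+0+0+0+0+0+0+0+1 mod 2 = 0
  s[1] = (0110011001100110011001100110011)·(0001010011100100111101110101001) mod 2 = 0+0+0+0+0+1+0+0+0+1+1+0+0+1+0+0+0+1+1+0+0+1+1+0+0+1+0+0+0+0+1 mod 2 = 0
  s[2] = (0001111000011110000111100001111)·(0001010011100100111101110101001) mod 2 = 0+0+0+1+0+1+0+0+0+0+0+0+0+1+0+0+0+0+0+1+0+1+1+0+0+0+0+1+0+0+1 mod 2 = 0
  s[3] = (0000000111111110000000011111111)·(0001010011100100111101110101001) mod 2 = 0+0+0+0+0+0+0+0+1+1+1+0+0+1+0+0+0+0+0+0+0+0+0+1+0+1+0+1+0+0+1 mod 2 = 0
  s[4] = (0000000000000001111111111111111)·(0001010011100100111101110101001) mod 2 = 0+0+0+0+0+0+0+0+0+0+0+0+0+0+0+0+1+1+1+1+0+1+1+1+0+1+0+1+0+0+1 mod 2 = 0
Syndrome = 00000
s = 0: no error detected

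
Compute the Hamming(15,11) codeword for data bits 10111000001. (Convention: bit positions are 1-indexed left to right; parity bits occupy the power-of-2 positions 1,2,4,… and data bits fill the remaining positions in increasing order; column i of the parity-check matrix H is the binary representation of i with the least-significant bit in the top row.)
Codeword c = d · G (mod 2), d = 10111000001:
  c[0] = d·G[:,0] = (10111000001)·(11011010101) mod 2 = 1+0+0+1+1+0+0+0+0+0+1 mod 2 = 0
  c[1] = d·G[:,1] = (10111000001)·(10110110011) mod 2 = 1+0+1+1+0+0+0+0+0+0+1 mod 2 = 0
  c[2] = d·G[:,2] = (10111000001)·(10000000000) mod 2 = 1+0+0+0+0+0+0+0+0+0+0 mod 2 = 1
  c[3] = d·G[:,3] = (10111000001)·(01110001111) mod 2 = 0+0+1+1+0+0+0+0+0+0+1 mod 2 = 1
  c[4] = d·G[:,4] = (10111000001)·(01000000000) mod 2 = 0+0+0+0+0+0+0+0+0+0+0 mod 2 = 0
  c[5] = d·G[:,5] = (10111000001)·(00100000000) mod 2 = 0+0+1+0+0+0+0+0+0+0+0 mod 2 = 1
  c[6] = d·G[:,6] = (10111000001)·(00010000000) mod 2 = 0+0+0+1+0+0+0+0+0+0+0 mod 2 = 1
  c[7] = d·G[:,7] = (10111000001)·(00001111111) mod 2 = 0+0+0+0+1+0+0+0+0+0+1 mod 2 = 0
  c[8] = d·G[:,8] = (10111000001)·(00001000000) mod 2 = 0+0+0+0+1+0+0+0+0+0+0 mod 2 = 1
  c[9] = d·G[:,9] = (10111000001)·(00000100000) mod 2 = 0+0+0+0+0+0+0+0+0+0+0 mod 2 = 0
  c[10] = d·G[:,10] = (10111000001)·(00000010000) mod 2 = 0+0+0+0+0+0+0+0+0+0+0 mod 2 = 0
  c[11] = d·G[:,11] = (10111000001)·(00000001000) mod 2 = 0+0+0+0+0+0+0+0+0+0+0 mod 2 = 0
  c[12] = d·G[:,12] = (10111000001)·(00000000100) mod 2 = 0+0+0+0+0+0+0+0+0+0+0 mod 2 = 0
  c[13] = d·G[:,13] = (10111000001)·(00000000010) mod 2 = 0+0+0+0+0+0+0+0+0+0+0 mod 2 = 0
  c[14] = d·G[:,14] = (10111000001)·(00000000001) mod 2 = 0+0+0+0+0+0+0+0+0+0+1 mod 2 = 1
Codeword = 001101101000001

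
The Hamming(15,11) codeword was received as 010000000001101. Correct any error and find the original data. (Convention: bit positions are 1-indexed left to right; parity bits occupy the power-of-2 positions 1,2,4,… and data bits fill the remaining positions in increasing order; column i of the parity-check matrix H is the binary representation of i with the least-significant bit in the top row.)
Syndrome s = H · r^T (mod 2), r = 010000000001101:
  s[0] = (101010101010101)·(010000000001101) mod 2 = 0+0+0+0+0+0+0+0+0+0+0+0+1+0+1 mod 2 = 0
  s[1] = (011001100110011)·(010000000001101) mod 2 = 0+1+0+0+0+0+0+0+0+0+0+0+0+0+1 mod 2 = 0
  s[2] = (000111100001111)·(010000000001101) mod 2 = 0+0+0+0+0+0+0+0+0+0+0+1+1+0+1 mod 2 = 1
  s[3] = (000000011111111)·(010000000001101) mod 2 = 0+0+0+0+0+0+0+0+0+0+0+1+1+0+1 mod 2 = 1
Syndrome = 0011
Column 12 of H equals this syndrome → error at bit 12 (1-indexed).
Flip bit 12: 010000000001101 → 010000000000101
Extract data bits at positions {3,5,6,7,9,10,11,12,13,14,15}: 00000000101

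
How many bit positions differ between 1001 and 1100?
XOR = 0101, count of 1s = 2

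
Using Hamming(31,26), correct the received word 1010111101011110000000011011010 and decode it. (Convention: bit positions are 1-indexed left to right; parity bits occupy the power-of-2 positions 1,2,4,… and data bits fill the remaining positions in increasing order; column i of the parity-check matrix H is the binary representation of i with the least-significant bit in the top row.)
Syndrome s = H · r^T (mod 2), r = 1010111101011110000000011011010:
  s[0] = (1010101010101010101010101010101)·(1010111101011110000000011011010) mod 2 = 1+0+1+0+1+0+1+0+0+0+0+0+1+0+1+0+0+0+0+0+0+0+0+0+1+0+1+0+0+0+0 mod 2 = 0
  s[1] = (0110011001100110011001100110011)·(1010111101011110000000011011010) mod 2 = 0+0+1+0+0+1+1+0+0+1+0+0+0+1+1+0+0+0+0+0+0+0+0+0+0+0+1+0+0+1+0 mod 2 = 0
  s[2] = (0001111000011110000111100001111)·(1010111101011110000000011011010) mod 2 = 0+0+0+0+1+1+1+0+0+0+0+1+1+1+1+0+0+0+0+0+0+0+0+0+0+0+0+1+0+1+0 mod 2 = 1
  s[3] = (0000000111111110000000011111111)·(1010111101011110000000011011010) mod 2 = 0+0+0+0+0+0+0+1+0+1+0+1+1+1+1+0+0+0+0+0+0+0+0+1+1+0+1+1+0+1+0 mod 2 = 1
  s[4] = (0000000000000001111111111111111)·(1010111101011110000000011011010) mod 2 = 0+0+0+0+0+0+0+0+0+0+0+0+0+0+0+0+0+0+0+0+0+0+0+1+1+0+1+1+0+1+0 mod 2 = 1
Syndrome = 00111
Column 28 of H equals this syndrome → error at bit 28 (1-indexed).
Flip bit 28: 1010111101011110000000011011010 → 1010111101011110000000011010010
Extract data bits at positions {3,5,6,7,9,10,11,12,13,14,15,17,18,19,20,21,22,23,24,25,26,27,28,29,30,31}: 11110101111000000011010010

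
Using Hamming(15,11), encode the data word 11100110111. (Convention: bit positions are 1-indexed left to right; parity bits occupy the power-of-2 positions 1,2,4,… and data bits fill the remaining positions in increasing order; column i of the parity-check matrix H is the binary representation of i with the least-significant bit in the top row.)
Codeword c = d · G (mod 2), d = 11100110111:
  c[0] = d·G[:,0] = (11100110111)·(11011010101) mod 2 = 1+1+0+0+0+0+1+0+1+0+1 mod 2 = 1
  c[1] = d·G[:,1] = (11100110111)·(10110110011) mod 2 = 1+0+1+0+0+1+1+0+0+1+1 mod 2 = 0
  c[2] = d·G[:,2] = (11100110111)·(10000000000) mod 2 = 1+0+0+0+0+0+0+0+0+0+0 mod 2 = 1
  c[3] = d·G[:,3] = (11100110111)·(01110001111) mod 2 = 0+1+1+0+0+0+0+0+1+1+1 mod 2 = 1
  c[4] = d·G[:,4] = (11100110111)·(01000000000) mod 2 = 0+1+0+0+0+0+0+0+0+0+0 mod 2 = 1
  c[5] = d·G[:,5] = (11100110111)·(00100000000) mod 2 = 0+0+1+0+0+0+0+0+0+0+0 mod 2 = 1
  c[6] = d·G[:,6] = (11100110111)·(00010000000) mod 2 = 0+0+0+0+0+0+0+0+0+0+0 mod 2 = 0
  c[7] = d·G[:,7] = (11100110111)·(00001111111) mod 2 = 0+0+0+0+0+1+1+0+1+1+1 mod 2 = 1
  c[8] = d·G[:,8] = (11100110111)·(00001000000) mod 2 = 0+0+0+0+0+0+0+0+0+0+0 mod 2 = 0
  c[9] = d·G[:,9] = (11100110111)·(00000100000) mod 2 = 0+0+0+0+0+1+0+0+0+0+0 mod 2 = 1
  c[10] = d·G[:,10] = (11100110111)·(00000010000) mod 2 = 0+0+0+0+0+0+1+0+0+0+0 mod 2 = 1
  c[11] = d·G[:,11] = (11100110111)·(00000001000) mod 2 = 0+0+0+0+0+0+0+0+0+0+0 mod 2 = 0
  c[12] = d·G[:,12] = (11100110111)·(00000000100) mod 2 = 0+0+0+0+0+0+0+0+1+0+0 mod 2 = 1
  c[13] = d·G[:,13] = (11100110111)·(00000000010) mod 2 = 0+0+0+0+0+0+0+0+0+1+0 mod 2 = 1
  c[14] = d·G[:,14] = (11100110111)·(00000000001) mod 2 = 0+0+0+0+0+0+0+0+0+0+1 mod 2 = 1
Codeword = 101111010110111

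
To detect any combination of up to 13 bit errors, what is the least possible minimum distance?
Detecting e errors requires d_min ≥ e + 1 = 13 + 1 = 14.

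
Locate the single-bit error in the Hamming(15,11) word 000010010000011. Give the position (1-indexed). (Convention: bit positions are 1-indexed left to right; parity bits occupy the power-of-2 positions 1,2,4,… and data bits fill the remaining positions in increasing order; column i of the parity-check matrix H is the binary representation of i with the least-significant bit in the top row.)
Syndrome s = H · r^T (mod 2), r = 000010010000011:
  s[0] = (101010101010101)·(000010010000011) mod 2 = 0+0+0+0+1+0+0+0+0+0+0+0+0+0+1 mod 2 = 0
  s[1] = (011001100110011)·(000010010000011) mod 2 = 0+0+0+0+0+0+0+0+0+0+0+0+0+1+1 mod 2 = 0
  s[2] = (000111100001111)·(000010010000011) mod 2 = 0+0+0+0+1+0+0+0+0+0+0+0+0+1+1 mod 2 = 1
  s[3] = (000000011111111)·(000010010000011) mod 2 = 0+0+0+0+0+0+0+1+0+0+0+0+0+1+1 mod 2 = 1
Syndrome = 0011
Column i of H is the binary representation of i, so the syndrome is the binary index of the flipped bit.
Read s = 0011 with s[0] as LSB: 0·2^0 + 0·2^1 + 1·2^2 + 1·2^3 = 12.
Error is at bit position 12.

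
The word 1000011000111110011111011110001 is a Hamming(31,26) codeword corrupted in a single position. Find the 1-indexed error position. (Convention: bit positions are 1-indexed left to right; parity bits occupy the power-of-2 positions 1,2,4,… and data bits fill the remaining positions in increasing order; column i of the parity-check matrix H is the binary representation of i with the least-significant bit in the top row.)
Syndrome s = H · r^T (mod 2), r = 1000011000111110011111011110001:
  s[0] = (1010101010101010101010101010101)·(1000011000111110011111011110001) mod 2 = 1+0+0+0+0+0+1+0+0+0+1+0+1+0+1+0+0+0+1+0+1+0+0+0+1+0+1+0+0+0+1 mod 2 = 0
  s[1] = (0110011001100110011001100110011)·(1000011000111110011111011110001) mod 2 = 0+0+0+0+0+1+1+0+0+0+1+0+0+1+1+0+0+1+1+0+0+1+0+0+0+1+1+0+0+0+1 mod 2 = 1
  s[2] = (0001111000011110000111100001111)·(1000011000111110011111011110001) mod 2 = 0+0+0+0+0+1+1+0+0+0+0+1+1+1+1+0+0+0+0+1+1+1+0+0+0+0+0+0+0+0+1 mod 2 = 0
  s[3] = (0000000111111110000000011111111)·(1000011000111110011111011110001) mod 2 = 0+0+0+0+0+0+0+0+0+0+1+1+1+1+1+0+0+0+0+0+0+0+0+1+1+1+1+0+0+0+1 mod 2 = 0
  s[4] = (0000000000000001111111111111111)·(1000011000111110011111011110001) mod 2 = 0+0+0+0+0+0+0+0+0+0+0+0+0+0+0+0+0+1+1+1+1+1+0+1+1+1+1+0+0+0+1 mod 2 = 0
Syndrome = 01000
Column i of H is the binary representation of i, so the syndrome is the binary index of the flipped bit.
Read s = 01000 with s[0] as LSB: 0·2^0 + 1·2^1 + 0·2^2 + 0·2^3 + 0·2^4 = 2.
Error is at bit position 2.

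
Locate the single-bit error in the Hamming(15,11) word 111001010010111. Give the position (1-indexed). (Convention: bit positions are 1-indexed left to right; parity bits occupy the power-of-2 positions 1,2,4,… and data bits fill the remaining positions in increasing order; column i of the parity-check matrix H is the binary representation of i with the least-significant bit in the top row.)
Syndrome s = H · r^T (mod 2), r = 111001010010111:
  s[0] = (101010101010101)·(111001010010111) mod 2 = 1+0+1+0+0+0+0+0+0+0+1+0+1+0+1 mod 2 = 1
  s[1] = (011001100110011)·(111001010010111) mod 2 = 0+1+1+0+0+1+0+0+0+0+1+0+0+1+1 mod 2 = 0
  s[2] = (000111100001111)·(111001010010111) mod 2 = 0+0+0+0+0+1+0+0+0+0+0+0+1+1+1 mod 2 = 0
  s[3] = (000000011111111)·(111001010010111) mod 2 = 0+0+0+0+0+0+0+1+0+0+1+0+1+1+1 mod 2 = 1
Syndrome = 1001
Column i of H is the binary representation of i, so the syndrome is the binary index of the flipped bit.
Read s = 1001 with s[0] as LSB: 1·2^0 + 0·2^1 + 0·2^2 + 1·2^3 = 9.
Error is at bit position 9.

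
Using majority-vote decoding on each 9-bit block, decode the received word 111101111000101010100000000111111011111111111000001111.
Split into 9-bit blocks and majority-vote each:
  block 1 = 111101111: 8 ones, 1 zeros → 1
  block 2 = 000101010: 3 ones, 6 zeros → 0
  block 3 = 100000000: 1 ones, 8 zeros → 0
  block 4 = 111111011: 8 ones, 1 zeros → 1
  block 5 = 111111111: 9 ones, 0 zeros → 1
  block 6 = 000001111: 4 ones, 5 zeros → 0
Decoded = 100110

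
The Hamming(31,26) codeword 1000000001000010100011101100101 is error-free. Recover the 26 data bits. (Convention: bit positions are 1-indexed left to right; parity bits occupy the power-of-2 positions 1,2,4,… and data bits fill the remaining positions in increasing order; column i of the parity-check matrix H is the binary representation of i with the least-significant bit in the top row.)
Parity bits occupy power-of-2 positions; data bits are at positions {3,5,6,7,9,10,11,12,13,14,15,17,18,19,20,21,22,23,24,25,26,27,28,29,30,31} (1-indexed).
Extract: c[3]=0 c[5]=0 c[6]=0 c[7]=0 c[9]=0 c[10]=1 c[11]=0 c[12]=0 c[13]=0 c[14]=0 c[15]=1 c[17]=1 c[18]=0 c[19]=0 c[20]=0 c[21]=1 c[22]=1 c[23]=1 c[24]=0 c[25]=1 c[26]=1 c[27]=0 c[28]=0 c[29]=1 c[30]=0 c[31]=1
Data = 00000100001100011101100101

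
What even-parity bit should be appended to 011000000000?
Sum of data bits: 0+1+1+0+0+0+0+0+0+0+0+0 = 2.
2 mod 2 = 0, so parity bit = 0.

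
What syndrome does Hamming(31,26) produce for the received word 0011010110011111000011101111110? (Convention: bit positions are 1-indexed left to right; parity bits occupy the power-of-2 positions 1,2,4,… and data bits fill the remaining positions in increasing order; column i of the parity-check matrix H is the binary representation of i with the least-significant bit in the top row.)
Syndrome s = H · r^T (mod 2), r = 0011010110011111000011101111110:
  s[0] = (1010101010101010101010101010101)·(0011010110011111000011101111110) mod 2 = 0+0+1+0+0+0+0+0+1+0+0+0+1+0+1+0+0+0+0+0+1+0+1+0+1+0+1+0+1+0+0 mod 2 = 1
  s[1] = (0110011001100110011001100110011)·(0011010110011111000011101111110) mod 2 = 0+0+1+0+0+1+0+0+0+0+0+0+0+1+1+0+0+0+0+0+0+1+1+0+0+1+1+0+0+1+0 mod 2 = 1
  s[2] = (0001111000011110000111100001111)·(0011010110011111000011101111110) mod 2 = 0+0+0+1+0+1+0+0+0+0+0+1+1+1+1+0+0+0+0+0+1+1+1+0+0+0+0+1+1+1+0 mod 2 = 0
  s[3] = (0000000111111110000000011111111)·(0011010110011111000011101111110) mod 2 = 0+0+0+0+0+0+0+1+1+0+0+1+1+1+1+0+0+0+0+0+0+0+0+0+1+1+1+1+1+1+0 mod 2 = 0
  s[4] = (0000000000000001111111111111111)·(0011010110011111000011101111110) mod 2 = 0+0+0+0+0+0+0+0+0+0+0+0+0+0+0+1+0+0+0+0+1+1+1+0+1+1+1+1+1+1+0 mod 2 = 0
Syndrome = 11000
Non-zero syndrome: error at position 3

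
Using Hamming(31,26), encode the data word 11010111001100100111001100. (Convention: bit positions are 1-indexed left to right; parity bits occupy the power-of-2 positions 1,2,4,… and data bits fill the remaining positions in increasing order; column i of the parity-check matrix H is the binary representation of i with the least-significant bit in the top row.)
Codeword c = d · G (mod 2), d = 11010111001100100111001100:
  c[0] = d·G[:,0] = (11010111001100100111001100)·(11011010101101010101010101) mod 2 = 1+1+0+1+0+0+1+0+0+0+1+1+0+0+0+0+0+1+0+1+0+0+0+1+0+0 mod 2 = 1
  c[1] = d·G[:,1] = (11010111001100100111001100)·(10110110011011001100110011) mod 2 = 1+0+0+1+0+1+1+0+0+0+1+0+0+0+0+0+0+1+0+0+0+0+0+0+0+0 mod 2 = 0
  c[2] = d·G[:,2] = (11010111001100100111001100)·(10000000000000000000000000) mod 2 = 1+0+0+0+0+0+0+0+0+0+0+0+0+0+0+0+0+0+0+0+0+0+0+0+0+0 mod 2 = 1
  c[3] = d·G[:,3] = (11010111001100100111001100)·(01110001111000111100001111) mod 2 = 0+1+0+1+0+0+0+1+0+0+1+0+0+0+1+0+0+1+0+0+0+0+1+1+0+0 mod 2 = 0
  c[4] = d·G[:,4] = (11010111001100100111001100)·(01000000000000000000000000) mod 2 = 0+1+0+0+0+0+0+0+0+0+0+0+0+0+0+0+0+0+0+0+0+0+0+0+0+0 mod 2 = 1
  c[5] = d·G[:,5] = (11010111001100100111001100)·(00100000000000000000000000) mod 2 = 0+0+0+0+0+0+0+0+0+0+0+0+0+0+0+0+0+0+0+0+0+0+0+0+0+0 mod 2 = 0
  c[6] = d·G[:,6] = (11010111001100100111001100)·(00010000000000000000000000) mod 2 = 0+0+0+1+0+0+0+0+0+0+0+0+0+0+0+0+0+0+0+0+0+0+0+0+0+0 mod 2 = 1
  c[7] = d·G[:,7] = (11010111001100100111001100)·(00001111111000000011111111) mod 2 = 0+0+0+0+0+1+1+1+0+0+1+0+0+0+0+0+0+0+1+1+0+0+1+1+0+0 mod 2 = 0
  c[8] = d·G[:,8] = (11010111001100100111001100)·(00001000000000000000000000) mod 2 = 0+0+0+0+0+0+0+0+0+0+0+0+0+0+0+0+0+0+0+0+0+0+0+0+0+0 mod 2 = 0
  c[9] = d·G[:,9] = (11010111001100100111001100)·(00000100000000000000000000) mod 2 = 0+0+0+0+0+1+0+0+0+0+0+0+0+0+0+0+0+0+0+0+0+0+0+0+0+0 mod 2 = 1
  c[10] = d·G[:,10] = (11010111001100100111001100)·(00000010000000000000000000) mod 2 = 0+0+0+0+0+0+1+0+0+0+0+0+0+0+0+0+0+0+0+0+0+0+0+0+0+0 mod 2 = 1
  c[11] = d·G[:,11] = (11010111001100100111001100)·(00000001000000000000000000) mod 2 = 0+0+0+0+0+0+0+1+0+0+0+0+0+0+0+0+0+0+0+0+0+0+0+0+0+0 mod 2 = 1
  c[12] = d·G[:,12] = (11010111001100100111001100)·(00000000100000000000000000) mod 2 = 0+0+0+0+0+0+0+0+0+0+0+0+0+0+0+0+0+0+0+0+0+0+0+0+0+0 mod 2 = 0
  c[13] = d·G[:,13] = (11010111001100100111001100)·(00000000010000000000000000) mod 2 = 0+0+0+0+0+0+0+0+0+0+0+0+0+0+0+0+0+0+0+0+0+0+0+0+0+0 mod 2 = 0
  c[14] = d·G[:,14] = (11010111001100100111001100)·(00000000001000000000000000) mod 2 = 0+0+0+0+0+0+0+0+0+0+1+0+0+0+0+0+0+0+0+0+0+0+0+0+0+0 mod 2 = 1
  c[15] = d·G[:,15] = (11010111001100100111001100)·(00000000000111111111111111) mod 2 = 0+0+0+0+0+0+0+0+0+0+0+1+0+0+1+0+0+1+1+1+0+0+1+1+0+0 mod 2 = 1
  c[16] = d·G[:,16] = (11010111001100100111001100)·(00000000000100000000000000) mod 2 = 0+0+0+0+0+0+0+0+0+0+0+1+0+0+0+0+0+0+0+0+0+0+0+0+0+0 mod 2 = 1
  c[17] = d·G[:,17] = (11010111001100100111001100)·(00000000000010000000000000) mod 2 = 0+0+0+0+0+0+0+0+0+0+0+0+0+0+0+0+0+0+0+0+0+0+0+0+0+0 mod 2 = 0
  c[18] = d·G[:,18] = (11010111001100100111001100)·(00000000000001000000000000) mod 2 = 0+0+0+0+0+0+0+0+0+0+0+0+0+0+0+0+0+0+0+0+0+0+0+0+0+0 mod 2 = 0
  c[19] = d·G[:,19] = (11010111001100100111001100)·(00000000000000100000000000) mod 2 = 0+0+0+0+0+0+0+0+0+0+0+0+0+0+1+0+0+0+0+0+0+0+0+0+0+0 mod 2 = 1
  c[20] = d·G[:,20] = (11010111001100100111001100)·(00000000000000010000000000) mod 2 = 0+0+0+0+0+0+0+0+0+0+0+0+0+0+0+0+0+0+0+0+0+0+0+0+0+0 mod 2 = 0
  c[21] = d·G[:,21] = (11010111001100100111001100)·(00000000000000001000000000) mod 2 = 0+0+0+0+0+0+0+0+0+0+0+0+0+0+0+0+0+0+0+0+0+0+0+0+0+0 mod 2 = 0
  c[22] = d·G[:,22] = (11010111001100100111001100)·(00000000000000000100000000) mod 2 = 0+0+0+0+0+0+0+0+0+0+0+0+0+0+0+0+0+1+0+0+0+0+0+0+0+0 mod 2 = 1
  c[23] = d·G[:,23] = (11010111001100100111001100)·(00000000000000000010000000) mod 2 = 0+0+0+0+0+0+0+0+0+0+0+0+0+0+0+0+0+0+1+0+0+0+0+0+0+0 mod 2 = 1
  c[24] = d·G[:,24] = (11010111001100100111001100)·(00000000000000000001000000) mod 2 = 0+0+0+0+0+0+0+0+0+0+0+0+0+0+0+0+0+0+0+1+0+0+0+0+0+0 mod 2 = 1
  c[25] = d·G[:,25] = (11010111001100100111001100)·(00000000000000000000100000) mod 2 = 0+0+0+0+0+0+0+0+0+0+0+0+0+0+0+0+0+0+0+0+0+0+0+0+0+0 mod 2 = 0
  c[26] = d·G[:,26] = (11010111001100100111001100)·(00000000000000000000010000) mod 2 = 0+0+0+0+0+0+0+0+0+0+0+0+0+0+0+0+0+0+0+0+0+0+0+0+0+0 mod 2 = 0
  c[27] = d·G[:,27] = (11010111001100100111001100)·(00000000000000000000001000) mod 2 = 0+0+0+0+0+0+0+0+0+0+0+0+0+0+0+0+0+0+0+0+0+0+1+0+0+0 mod 2 = 1
  c[28] = d·G[:,28] = (11010111001100100111001100)·(00000000000000000000000100) mod 2 = 0+0+0+0+0+0+0+0+0+0+0+0+0+0+0+0+0+0+0+0+0+0+0+1+0+0 mod 2 = 1
  c[29] = d·G[:,29] = (11010111001100100111001100)·(00000000000000000000000010) mod 2 = 0+0+0+0+0+0+0+0+0+0+0+0+0+0+0+0+0+0+0+0+0+0+0+0+0+0 mod 2 = 0
  c[30] = d·G[:,30] = (11010111001100100111001100)·(00000000000000000000000001) mod 2 = 0+0+0+0+0+0+0+0+0+0+0+0+0+0+0+0+0+0+0+0+0+0+0+0+0+0 mod 2 = 0
Codeword = 1010101001110011100100111001100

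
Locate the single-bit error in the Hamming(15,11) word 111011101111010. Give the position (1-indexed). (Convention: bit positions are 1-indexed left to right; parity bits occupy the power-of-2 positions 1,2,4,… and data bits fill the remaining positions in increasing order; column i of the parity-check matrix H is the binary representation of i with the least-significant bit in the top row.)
Syndrome s = H · r^T (mod 2), r = 111011101111010:
  s[0] = (101010101010101)·(111011101111010) mod 2 = 1+0+1+0+1+0+1+0+1+0+1+0+0+0+0 mod 2 = 0
  s[1] = (011001100110011)·(111011101111010) mod 2 = 0+1+1+0+0+1+1+0+0+1+1+0+0+1+0 mod 2 = 1
  s[2] = (000111100001111)·(111011101111010) mod 2 = 0+0+0+0+1+1+1+0+0+0+0+1+0+1+0 mod 2 = 1
  s[3] = (000000011111111)·(111011101111010) mod 2 = 0+0+0+0+0+0+0+0+1+1+1+1+0+1+0 mod 2 = 1
Syndrome = 0111
Column i of H is the binary representation of i, so the syndrome is the binary index of the flipped bit.
Read s = 0111 with s[0] as LSB: 0·2^0 + 1·2^1 + 1·2^2 + 1·2^3 = 14.
Error is at bit position 14.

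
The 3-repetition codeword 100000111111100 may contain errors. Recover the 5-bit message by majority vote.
Split into 3-bit blocks and majority-vote each:
  block 1 = 100: 1 ones, 2 zeros → 0
  block 2 = 000: 0 ones, 3 zeros → 0
  block 3 = 111: 3 ones, 0 zeros → 1
  block 4 = 111: 3 ones, 0 zeros → 1
  block 5 = 100: 1 ones, 2 zeros → 0
Decoded = 00110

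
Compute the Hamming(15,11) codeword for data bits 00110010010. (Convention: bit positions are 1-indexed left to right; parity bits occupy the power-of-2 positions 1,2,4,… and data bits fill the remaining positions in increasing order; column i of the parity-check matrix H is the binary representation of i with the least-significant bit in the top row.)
Codeword c = d · G (mod 2), d = 00110010010:
  c[0] = d·G[:,0] = (00110010010)·(11011010101) mod 2 = 0+0+0+1+0+0+1+0+0+0+0 mod 2 = 0
  c[1] = d·G[:,1] = (00110010010)·(10110110011) mod 2 = 0+0+1+1+0+0+1+0+0+1+0 mod 2 = 0
  c[2] = d·G[:,2] = (00110010010)·(10000000000) mod 2 = 0+0+0+0+0+0+0+0+0+0+0 mod 2 = 0
  c[3] = d·G[:,3] = (00110010010)·(01110001111) mod 2 = 0+0+1+1+0+0+0+0+0+1+0 mod 2 = 1
  c[4] = d·G[:,4] = (00110010010)·(01000000000) mod 2 = 0+0+0+0+0+0+0+0+0+0+0 mod 2 = 0
  c[5] = d·G[:,5] = (00110010010)·(00100000000) mod 2 = 0+0+1+0+0+0+0+0+0+0+0 mod 2 = 1
  c[6] = d·G[:,6] = (00110010010)·(00010000000) mod 2 = 0+0+0+1+0+0+0+0+0+0+0 mod 2 = 1
  c[7] = d·G[:,7] = (00110010010)·(00001111111) mod 2 = 0+0+0+0+0+0+1+0+0+1+0 mod 2 = 0
  c[8] = d·G[:,8] = (00110010010)·(00001000000) mod 2 = 0+0+0+0+0+0+0+0+0+0+0 mod 2 = 0
  c[9] = d·G[:,9] = (00110010010)·(00000100000) mod 2 = 0+0+0+0+0+0+0+0+0+0+0 mod 2 = 0
  c[10] = d·G[:,10] = (00110010010)·(00000010000) mod 2 = 0+0+0+0+0+0+1+0+0+0+0 mod 2 = 1
  c[11] = d·G[:,11] = (00110010010)·(00000001000) mod 2 = 0+0+0+0+0+0+0+0+0+0+0 mod 2 = 0
  c[12] = d·G[:,12] = (00110010010)·(00000000100) mod 2 = 0+0+0+0+0+0+0+0+0+0+0 mod 2 = 0
  c[13] = d·G[:,13] = (00110010010)·(00000000010) mod 2 = 0+0+0+0+0+0+0+0+0+1+0 mod 2 = 1
  c[14] = d·G[:,14] = (00110010010)·(00000000001) mod 2 = 0+0+0+0+0+0+0+0+0+0+0 mod 2 = 0
Codeword = 000101100010010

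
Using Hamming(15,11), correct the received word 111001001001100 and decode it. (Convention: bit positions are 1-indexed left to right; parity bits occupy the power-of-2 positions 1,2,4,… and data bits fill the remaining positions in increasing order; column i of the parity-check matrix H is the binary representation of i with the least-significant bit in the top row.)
Syndrome s = H · r^T (mod 2), r = 111001001001100:
  s[0] = (101010101010101)·(111001001001100) mod 2 = 1+0+1+0+0+0+0+0+1+0+0+0+1+0+0 mod 2 = 0
  s[1] = (011001100110011)·(111001001001100) mod 2 = 0+1+1+0+0+1+0+0+0+0+0+0+0+0+0 mod 2 = 1
  s[2] = (000111100001111)·(111001001001100) mod 2 = 0+0+0+0+0+1+0+0+0+0+0+1+1+0+0 mod 2 = 1
  s[3] = (000000011111111)·(111001001001100) mod 2 = 0+0+0+0+0+0+0+0+1+0+0+1+1+0+0 mod 2 = 1
Syndrome = 0111
Column 14 of H equals this syndrome → error at bit 14 (1-indexed).
Flip bit 14: 111001001001100 → 111001001001110
Extract data bits at positions {3,5,6,7,9,10,11,12,13,14,15}: 10101001110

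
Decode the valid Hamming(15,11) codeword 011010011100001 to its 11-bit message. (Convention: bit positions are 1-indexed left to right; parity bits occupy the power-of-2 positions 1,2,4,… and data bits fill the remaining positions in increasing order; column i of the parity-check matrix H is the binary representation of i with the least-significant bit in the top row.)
Parity bits occupy power-of-2 positions; data bits are at positions {3,5,6,7,9,10,11,12,13,14,15} (1-indexed).
Extract: c[3]=1 c[5]=1 c[6]=0 c[7]=0 c[9]=1 c[10]=1 c[11]=0 c[12]=0 c[13]=0 c[14]=0 c[15]=1
Data = 11001100001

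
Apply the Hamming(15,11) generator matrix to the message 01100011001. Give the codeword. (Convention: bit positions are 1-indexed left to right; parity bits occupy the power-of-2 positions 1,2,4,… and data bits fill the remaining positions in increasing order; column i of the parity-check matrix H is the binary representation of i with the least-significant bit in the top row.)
Codeword c = d · G (mod 2), d = 01100011001:
  c[0] = d·G[:,0] = (01100011001)·(11011010101) mod 2 = 0+1+0+0+0+0+1+0+0+0+1 mod 2 = 1
  c[1] = d·G[:,1] = (01100011001)·(10110110011) mod 2 = 0+0+1+0+0+0+1+0+0+0+1 mod 2 = 1
  c[2] = d·G[:,2] = (01100011001)·(10000000000) mod 2 = 0+0+0+0+0+0+0+0+0+0+0 mod 2 = 0
  c[3] = d·G[:,3] = (01100011001)·(01110001111) mod 2 = 0+1+1+0+0+0+0+1+0+0+1 mod 2 = 0
  c[4] = d·G[:,4] = (01100011001)·(01000000000) mod 2 = 0+1+0+0+0+0+0+0+0+0+0 mod 2 = 1
  c[5] = d·G[:,5] = (01100011001)·(00100000000) mod 2 = 0+0+1+0+0+0+0+0+0+0+0 mod 2 = 1
  c[6] = d·G[:,6] = (01100011001)·(00010000000) mod 2 = 0+0+0+0+0+0+0+0+0+0+0 mod 2 = 0
  c[7] = d·G[:,7] = (01100011001)·(00001111111) mod 2 = 0+0+0+0+0+0+1+1+0+0+1 mod 2 = 1
  c[8] = d·G[:,8] = (01100011001)·(00001000000) mod 2 = 0+0+0+0+0+0+0+0+0+0+0 mod 2 = 0
  c[9] = d·G[:,9] = (01100011001)·(00000100000) mod 2 = 0+0+0+0+0+0+0+0+0+0+0 mod 2 = 0
  c[10] = d·G[:,10] = (01100011001)·(00000010000) mod 2 = 0+0+0+0+0+0+1+0+0+0+0 mod 2 = 1
  c[11] = d·G[:,11] = (01100011001)·(00000001000) mod 2 = 0+0+0+0+0+0+0+1+0+0+0 mod 2 = 1
  c[12] = d·G[:,12] = (01100011001)·(00000000100) mod 2 = 0+0+0+0+0+0+0+0+0+0+0 mod 2 = 0
  c[13] = d·G[:,13] = (01100011001)·(00000000010) mod 2 = 0+0+0+0+0+0+0+0+0+0+0 mod 2 = 0
  c[14] = d·G[:,14] = (01100011001)·(00000000001) mod 2 = 0+0+0+0+0+0+0+0+0+0+1 mod 2 = 1
Codeword = 110011010011001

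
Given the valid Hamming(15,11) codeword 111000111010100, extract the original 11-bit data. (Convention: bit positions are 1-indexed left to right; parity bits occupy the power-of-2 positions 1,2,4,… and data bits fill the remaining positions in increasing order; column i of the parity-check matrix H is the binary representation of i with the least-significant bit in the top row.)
Parity bits occupy power-of-2 positions; data bits are at positions {3,5,6,7,9,10,11,12,13,14,15} (1-indexed).
Extract: c[3]=1 c[5]=0 c[6]=0 c[7]=1 c[9]=1 c[10]=0 c[11]=1 c[12]=0 c[13]=1 c[14]=0 c[15]=0
Data = 10011010100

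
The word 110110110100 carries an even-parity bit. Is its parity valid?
Sum of all bits: 1+1+0+1+1+0+1+1+0+1+0+0 = 7; 7 mod 2 = 1. Result is 1 → parity error detected.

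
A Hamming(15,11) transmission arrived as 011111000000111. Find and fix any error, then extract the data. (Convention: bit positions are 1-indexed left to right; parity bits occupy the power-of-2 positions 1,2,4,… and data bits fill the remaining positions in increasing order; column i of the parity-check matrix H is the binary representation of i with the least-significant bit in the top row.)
Syndrome s = H · r^T (mod 2), r = 011111000000111:
  s[0] = (101010101010101)·(011111000000111) mod 2 = 0+0+1+0+1+0+0+0+0+0+0+0+1+0+1 mod 2 = 0
  s[1] = (011001100110011)·(011111000000111) mod 2 = 0+1+1+0+0+1+0+0+0+0+0+0+0+1+1 mod 2 = 1
  s[2] = (000111100001111)·(011111000000111) mod 2 = 0+0+0+1+1+1+0+0+0+0+0+0+1+1+1 mod 2 = 0
  s[3] = (000000011111111)·(011111000000111) mod 2 = 0+0+0+0+0+0+0+0+0+0+0+0+1+1+1 mod 2 = 1
Syndrome = 0101
Column 10 of H equals this syndrome → error at bit 10 (1-indexed).
Flip bit 10: 011111000000111 → 011111000100111
Extract data bits at positions {3,5,6,7,9,10,11,12,13,14,15}: 11100100111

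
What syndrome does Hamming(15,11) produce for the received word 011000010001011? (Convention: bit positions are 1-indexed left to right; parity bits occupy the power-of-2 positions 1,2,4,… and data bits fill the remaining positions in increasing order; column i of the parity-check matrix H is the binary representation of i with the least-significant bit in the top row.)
Syndrome s = H · r^T (mod 2), r = 011000010001011:
  s[0] = (101010101010101)·(011000010001011) mod 2 = 0+0+1+0+0+0+0+0+0+0+0+0+0+0+1 mod 2 = 0
  s[1] = (011001100110011)·(011000010001011) mod 2 = 0+1+1+0+0+0+0+0+0+0+0+0+0+1+1 mod 2 = 0
  s[2] = (000111100001111)·(011000010001011) mod 2 = 0+0+0+0+0+0+0+0+0+0+0+1+0+1+1 mod 2 = 1
  s[3] = (000000011111111)·(011000010001011) mod 2 = 0+0+0+0+0+0+0+1+0+0+0+1+0+1+1 mod 2 = 0
Syndrome = 0010
Non-zero syndrome: error at position 4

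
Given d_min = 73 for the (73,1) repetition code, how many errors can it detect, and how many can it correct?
Detection only: up to d_min − 1 = 72 errors.
Correction: up to ⌊(d_min − 1)/2⌋ = ⌊72/2⌋ = 36 errors.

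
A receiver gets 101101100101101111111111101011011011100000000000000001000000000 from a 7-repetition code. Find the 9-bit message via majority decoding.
Split into 7-bit blocks and majority-vote each:
  block 1 = 1011011: 5 ones, 2 zeros → 1
  block 2 = 0010110: 3 ones, 4 zeros → 0
  block 3 = 1111111: 7 ones, 0 zeros → 1
  block 4 = 1111010: 5 ones, 2 zeros → 1
  block 5 = 1101101: 5 ones, 2 zeros → 1
  block 6 = 1100000: 2 ones, 5 zeros → 0
  block 7 = 0000000: 0 ones, 7 zeros → 0
  block 8 = 0000100: 1 ones, 6 zeros → 0
  block 9 = 0000000: 0 ones, 7 zeros → 0
Decoded = 101110000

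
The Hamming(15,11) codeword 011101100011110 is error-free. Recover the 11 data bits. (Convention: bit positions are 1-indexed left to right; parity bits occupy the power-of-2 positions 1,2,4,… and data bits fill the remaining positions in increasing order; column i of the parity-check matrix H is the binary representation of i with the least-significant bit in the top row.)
Parity bits occupy power-of-2 positions; data bits are at positions {3,5,6,7,9,10,11,12,13,14,15} (1-indexed).
Extract: c[3]=1 c[5]=0 c[6]=1 c[7]=1 c[9]=0 c[10]=0 c[11]=1 c[12]=1 c[13]=1 c[14]=1 c[15]=0
Data = 10110011110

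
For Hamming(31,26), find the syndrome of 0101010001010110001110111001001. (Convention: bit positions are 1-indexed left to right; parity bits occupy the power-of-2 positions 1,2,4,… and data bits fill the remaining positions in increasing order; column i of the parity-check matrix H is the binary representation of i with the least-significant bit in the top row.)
Syndrome s = H · r^T (mod 2), r = 0101010001010110001110111001001:
  s[0] = (1010101010101010101010101010101)·(0101010001010110001110111001001) mod 2 = 0+0+0+0+0+0+0+0+0+0+0+0+0+0+1+0+0+0+1+0+1+0+1+0+1+0+0+0+0+0+1 mod 2 = 0
  s[1] = (0110011001100110011001100110011)·(0101010001010110001110111001001) mod 2 = 0+1+0+0+0+1+0+0+0+1+0+0+0+1+1+0+0+0+1+0+0+0+1+0+0+0+0+0+0+0+1 mod 2 = 0
  s[2] = (0001111000011110000111100001111)·(0101010001010110001110111001001) mod 2 = 0+0+0+1+0+1+0+0+0+0+0+1+0+1+1+0+0+0+0+1+1+0+1+0+0+0+0+1+0+0+1 mod 2 = 0
  s[3] = (0000000111111110000000011111111)·(0101010001010110001110111001001) mod 2 = 0+0+0+0+0+0+0+0+0+1+0+1+0+1+1+0+0+0+0+0+0+0+0+1+1+0+0+1+0+0+1 mod 2 = 0
  s[4] = (0000000000000001111111111111111)·(0101010001010110001110111001001) mod 2 = 0+0+0+0+0+0+0+0+0+0+0+0+0+0+0+0+0+0+1+1+1+0+1+1+1+0+0+1+0+0+1 mod 2 = 0
Syndrome = 00000
s = 0: no error detected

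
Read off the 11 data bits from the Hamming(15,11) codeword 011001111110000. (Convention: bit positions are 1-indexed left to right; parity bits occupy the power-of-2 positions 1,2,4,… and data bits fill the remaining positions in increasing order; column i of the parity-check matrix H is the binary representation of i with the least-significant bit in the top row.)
Parity bits occupy power-of-2 positions; data bits are at positions {3,5,6,7,9,10,11,12,13,14,15} (1-indexed).
Extract: c[3]=1 c[5]=0 c[6]=1 c[7]=1 c[9]=1 c[10]=1 c[11]=1 c[12]=0 c[13]=0 c[14]=0 c[15]=0
Data = 10111110000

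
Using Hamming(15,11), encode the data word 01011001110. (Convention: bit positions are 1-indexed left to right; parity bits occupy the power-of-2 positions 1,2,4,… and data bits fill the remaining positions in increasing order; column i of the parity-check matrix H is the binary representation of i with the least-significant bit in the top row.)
Codeword c = d · G (mod 2), d = 01011001110:
  c[0] = d·G[:,0] = (01011001110)·(11011010101) mod 2 = 0+1+0+1+1+0+0+0+1+0+0 mod 2 = 0
  c[1] = d·G[:,1] = (01011001110)·(10110110011) mod 2 = 0+0+0+1+0+0+0+0+0+1+0 mod 2 = 0
  c[2] = d·G[:,2] = (01011001110)·(10000000000) mod 2 = 0+0+0+0+0+0+0+0+0+0+0 mod 2 = 0
  c[3] = d·G[:,3] = (01011001110)·(01110001111) mod 2 = 0+1+0+1+0+0+0+1+1+1+0 mod 2 = 1
  c[4] = d·G[:,4] = (01011001110)·(01000000000) mod 2 = 0+1+0+0+0+0+0+0+0+0+0 mod 2 = 1
  c[5] = d·G[:,5] = (01011001110)·(00100000000) mod 2 = 0+0+0+0+0+0+0+0+0+0+0 mod 2 = 0
  c[6] = d·G[:,6] = (01011001110)·(00010000000) mod 2 = 0+0+0+1+0+0+0+0+0+0+0 mod 2 = 1
  c[7] = d·G[:,7] = (01011001110)·(00001111111) mod 2 = 0+0+0+0+1+0+0+1+1+1+0 mod 2 = 0
  c[8] = d·G[:,8] = (01011001110)·(00001000000) mod 2 = 0+0+0+0+1+0+0+0+0+0+0 mod 2 = 1
  c[9] = d·G[:,9] = (01011001110)·(00000100000) mod 2 = 0+0+0+0+0+0+0+0+0+0+0 mod 2 = 0
  c[10] = d·G[:,10] = (01011001110)·(00000010000) mod 2 = 0+0+0+0+0+0+0+0+0+0+0 mod 2 = 0
  c[11] = d·G[:,11] = (01011001110)·(00000001000) mod 2 = 0+0+0+0+0+0+0+1+0+0+0 mod 2 = 1
  c[12] = d·G[:,12] = (01011001110)·(00000000100) mod 2 = 0+0+0+0+0+0+0+0+1+0+0 mod 2 = 1
  c[13] = d·G[:,13] = (01011001110)·(00000000010) mod 2 = 0+0+0+0+0+0+0+0+0+1+0 mod 2 = 1
  c[14] = d·G[:,14] = (01011001110)·(00000000001) mod 2 = 0+0+0+0+0+0+0+0+0+0+0 mod 2 = 0
Codeword = 000110101001110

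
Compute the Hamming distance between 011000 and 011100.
XOR = 000100, count of 1s = 1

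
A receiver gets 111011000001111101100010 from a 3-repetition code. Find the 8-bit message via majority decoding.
Split into 3-bit blocks and majority-vote each:
  block 1 = 111: 3 ones, 0 zeros → 1
  block 2 = 011: 2 ones, 1 zeros → 1
  block 3 = 000: 0 ones, 3 zeros → 0
  block 4 = 001: 1 ones, 2 zeros → 0
  block 5 = 111: 3 ones, 0 zeros → 1
  block 6 = 101: 2 ones, 1 zeros → 1
  block 7 = 100: 1 ones, 2 zeros → 0
  block 8 = 010: 1 ones, 2 zeros → 0
Decoded = 11001100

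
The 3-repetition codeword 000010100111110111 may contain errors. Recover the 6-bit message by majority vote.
Split into 3-bit blocks and majority-vote each:
  block 1 = 000: 0 ones, 3 zeros → 0
  block 2 = 010: 1 ones, 2 zeros → 0
  block 3 = 100: 1 ones, 2 zeros → 0
  block 4 = 111: 3 ones, 0 zeros → 1
  block 5 = 110: 2 ones, 1 zeros → 1
  block 6 = 111: 3 ones, 0 zeros → 1
Decoded = 000111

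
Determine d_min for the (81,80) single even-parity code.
d_min = 2 (flipping one data bit also flips the parity bit, so the two closest codewords differ in exactly 2 positions).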